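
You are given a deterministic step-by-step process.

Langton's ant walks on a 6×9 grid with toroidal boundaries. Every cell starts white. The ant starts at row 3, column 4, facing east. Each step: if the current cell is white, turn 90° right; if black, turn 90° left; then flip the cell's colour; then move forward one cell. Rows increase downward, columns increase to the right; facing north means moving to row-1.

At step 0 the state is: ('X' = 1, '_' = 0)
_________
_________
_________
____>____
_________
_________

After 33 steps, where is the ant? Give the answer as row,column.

2,2

t=0: _________
_________
_________
____>____
_________
_________
t=1: _________
_________
_________
____X____
____v____
_________
t=2: _________
_________
_________
____X____
___<X____
_________
t=3: _________
_________
_________
___^X____
___XX____
_________
t=4: _________
_________
_________
___X>____
___XX____
_________
t=5: _________
_________
____^____
___X_____
___XX____
_________
t=6: _________
_________
____X>___
___X_____
___XX____
_________
t=7: _________
_________
____XX___
___X_v___
___XX____
_________
t=8: _________
_________
____XX___
___X<X___
___XX____
_________
t=9: _________
_________
____^X___
___XXX___
___XX____
_________
t=10: _________
_________
___<_X___
___XXX___
___XX____
_________
t=11: _________
___^_____
___X_X___
___XXX___
___XX____
_________
t=12: _________
___X>____
___X_X___
___XXX___
___XX____
_________
t=13: _________
___XX____
___XvX___
___XXX___
___XX____
_________
t=14: _________
___XX____
___<XX___
___XXX___
___XX____
_________
t=15: _________
___XX____
____XX___
___vXX___
___XX____
_________
t=16: _________
___XX____
____XX___
____>X___
___XX____
_________
t=17: _________
___XX____
____^X___
_____X___
___XX____
_________
t=18: _________
___XX____
___<_X___
_____X___
___XX____
_________
t=19: _________
___^X____
___X_X___
_____X___
___XX____
_________
t=20: _________
__<_X____
___X_X___
_____X___
___XX____
_________
t=21: __^______
__X_X____
___X_X___
_____X___
___XX____
_________
t=22: __X>_____
__X_X____
___X_X___
_____X___
___XX____
_________
t=23: __XX_____
__XvX____
___X_X___
_____X___
___XX____
_________
t=24: __XX_____
__<XX____
___X_X___
_____X___
___XX____
_________
t=25: __XX_____
___XX____
__vX_X___
_____X___
___XX____
_________
t=26: __XX_____
___XX____
_<XX_X___
_____X___
___XX____
_________
t=27: __XX_____
_^_XX____
_XXX_X___
_____X___
___XX____
_________
t=28: __XX_____
_X>XX____
_XXX_X___
_____X___
___XX____
_________
t=29: __XX_____
_XXXX____
_XvX_X___
_____X___
___XX____
_________
t=30: __XX_____
_XXXX____
_X_>_X___
_____X___
___XX____
_________
t=31: __XX_____
_XX^X____
_X___X___
_____X___
___XX____
_________
t=32: __XX_____
_X<_X____
_X___X___
_____X___
___XX____
_________
t=33: __XX_____
_X__X____
_Xv__X___
_____X___
___XX____
_________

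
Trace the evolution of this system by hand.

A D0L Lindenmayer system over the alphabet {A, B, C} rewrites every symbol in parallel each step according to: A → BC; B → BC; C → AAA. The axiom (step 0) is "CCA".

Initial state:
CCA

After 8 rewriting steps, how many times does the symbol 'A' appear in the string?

1011

0) CCA
1) AAAAAABC
2) BCBCBCBCBCBCBCAAA
3) BCAAABCAAABCAAABCAAABCAAABCAAABCAAABCBCBC
4) BCAAABCBCBCBCAAABCBCBCBCAAABCBCBCBCAAABCBCBCBCAAABCBCBCBCAAABCBCBCBCAAABCBCBCBCAAABCAAABCAAA
5) BCAAABCBCBCBCAAABCAAABCAAABCAAABCBCBCBCAAABCAAABCAAABCAAAB…CAAABCBCBCBCAAABCAAABCAAABCAAABCBCBCBCAAABCBCBCBCAAABCBCBC  (len 215)
6) BCAAABCBCBCBCAAABCAAABCAAABCAAABCBCBCBCAAABCBCBCBCAAABCBCB…ABCAAABCAAABCBCBCBCAAABCAAABCAAABCAAABCBCBCBCAAABCAAABCAAA  (len 491)
7) BCAAABCBCBCBCAAABCAAABCAAABCAAABCBCBCBCAAABCBCBCBCAAABCBCB…CAAABCBCBCBCAAABCAAABCAAABCAAABCBCBCBCAAABCBCBCBCAAABCBCBC  (len 1136)
8) BCAAABCBCBCBCAAABCAAABCAAABCAAABCBCBCBCAAABCBCBCBCAAABCBCB…ABCAAABCAAABCBCBCBCAAABCAAABCAAABCAAABCBCBCBCAAABCAAABCAAA  (len 2609)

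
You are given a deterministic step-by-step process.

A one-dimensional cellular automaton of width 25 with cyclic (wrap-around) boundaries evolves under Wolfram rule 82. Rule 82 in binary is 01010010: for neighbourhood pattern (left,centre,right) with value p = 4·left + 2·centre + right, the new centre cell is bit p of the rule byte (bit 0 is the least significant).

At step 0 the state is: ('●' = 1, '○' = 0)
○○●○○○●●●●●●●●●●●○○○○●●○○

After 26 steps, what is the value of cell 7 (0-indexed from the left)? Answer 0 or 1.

0) ○○●○○○●●●●●●●●●●●○○○○●●○○
1) ○●○●○●○○○○○○○○○○●●○○●○●●○
2) ●○○○○○●○○○○○○○○●○●●●○○○●●
3) ●●○○○●○●○○○○○○●○○○○●●○●○○
4) ○●●○●○○○●○○○○●○●○○●○●○○●●
5) ○○●○○●○●○●○○●○○○●●○○○●●○●
6) ●●○●●○○○○○●●○●○●○●●○●○●○○
7) ○●○○●●○○○●○●○○○○○○●○○○○●●
8) ○○●●○●●○●○○○●○○○○●○●○○●○●
9) ●●○●○○●○○●○●○●○○●○○○●●○○○
10) ○●○○●●○●●○○○○○●●○●○●○●●○●
11) ○○●●○●○○●●○○○●○●○○○○○○●○○
12) ○●○●○○●●○●●○●○○○●○○○○●○●○
13) ●○○○●●○●○○●○○●○●○●○○●○○○●
14) ●●○●○●○○●●○●●○○○○○●●○●○●○
15) ○●○○○○●●○●○○●●○○○●○●○○○○○
16) ●○●○○●○●○○●●○●●○●○○○●○○○○
17) ○○○●●○○○●●○●○○●○○●○●○●○○●
18) ●○●○●●○●○●○○●●○●●○○○○○●●○
19) ○○○○○●○○○○●●○●○○●●○○○●○●○
20) ○○○○●○●○○●○●○○●●○●●○●○○○●
21) ●○○●○○○●●○○○●●○●○○●○○●○●○
22) ○●●○●○●○●●○●○●○○●●○●●○○○○
23) ●○●○○○○○○●○○○○●●○●○○●●○○○
24) ○○○●○○○○●○●○○●○●○○●●○●●○●
25) ●○●○●○○●○○○●●○○○●●○●○○●○○
26) ○○○○○●●○●○●○●●○●○●○○●●○●●

0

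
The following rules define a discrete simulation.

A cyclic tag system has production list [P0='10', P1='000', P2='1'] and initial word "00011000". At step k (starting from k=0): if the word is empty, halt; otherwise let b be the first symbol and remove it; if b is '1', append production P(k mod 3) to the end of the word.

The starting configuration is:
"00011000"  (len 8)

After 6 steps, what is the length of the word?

0) "00011000"  (len 8)
1) "0011000"  (len 7)
2) "011000"  (len 6)
3) "11000"  (len 5)
4) "100010"  (len 6)
5) "00010000"  (len 8)
6) "0010000"  (len 7)

7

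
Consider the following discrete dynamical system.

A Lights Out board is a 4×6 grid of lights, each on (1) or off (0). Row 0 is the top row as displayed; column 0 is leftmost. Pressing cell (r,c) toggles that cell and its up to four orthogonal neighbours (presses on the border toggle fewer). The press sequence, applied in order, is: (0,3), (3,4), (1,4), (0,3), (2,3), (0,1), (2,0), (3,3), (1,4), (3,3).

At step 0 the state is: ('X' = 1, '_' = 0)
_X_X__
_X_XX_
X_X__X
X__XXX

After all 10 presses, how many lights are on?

gen 0: _X_X__
_X_XX_
X_X__X
X__XXX
gen 1: _XX_X_
_X__X_
X_X__X
X__XXX
gen 2: _XX_X_
_X__X_
X_X_XX
X_____
gen 3: _XX___
_X_X_X
X_X__X
X_____
gen 4: _X_XX_
_X___X
X_X__X
X_____
gen 5: _X_XX_
_X_X_X
X__XXX
X__X__
gen 6: X_XXX_
___X_X
X__XXX
X__X__
gen 7: X_XXX_
X__X_X
_X_XXX
___X__
gen 8: X_XXX_
X__X_X
_X__XX
__X_X_
gen 9: X_XX__
X___X_
_X___X
__X_X_
gen 10: X_XX__
X___X_
_X_X_X
___X__

9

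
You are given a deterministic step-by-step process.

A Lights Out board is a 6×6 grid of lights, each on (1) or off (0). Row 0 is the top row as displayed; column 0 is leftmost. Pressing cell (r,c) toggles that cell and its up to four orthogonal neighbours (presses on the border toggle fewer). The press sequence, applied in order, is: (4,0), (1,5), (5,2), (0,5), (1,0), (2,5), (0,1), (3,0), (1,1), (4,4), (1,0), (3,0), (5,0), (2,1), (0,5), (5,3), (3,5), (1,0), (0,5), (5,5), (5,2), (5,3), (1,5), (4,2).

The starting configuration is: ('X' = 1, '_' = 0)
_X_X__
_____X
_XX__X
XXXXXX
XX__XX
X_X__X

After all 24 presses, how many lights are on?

18

t=0: _X_X__
_____X
_XX__X
XXXXXX
XX__XX
X_X__X
t=1: _X_X__
_____X
_XX__X
_XXXXX
____XX
__X__X
t=2: _X_X_X
____X_
_XX___
_XXXXX
____XX
__X__X
t=3: _X_X_X
____X_
_XX___
_XXXXX
__X_XX
_X_X_X
t=4: _X_XX_
____XX
_XX___
_XXXXX
__X_XX
_X_X_X
t=5: XX_XX_
XX__XX
XXX___
_XXXXX
__X_XX
_X_X_X
t=6: XX_XX_
XX__X_
XXX_XX
_XXXX_
__X_XX
_X_X_X
t=7: __XXX_
X___X_
XXX_XX
_XXXX_
__X_XX
_X_X_X
t=8: __XXX_
X___X_
_XX_XX
X_XXX_
X_X_XX
_X_X_X
t=9: _XXXX_
_XX_X_
__X_XX
X_XXX_
X_X_XX
_X_X_X
t=10: _XXXX_
_XX_X_
__X_XX
X_XX__
X_XX__
_X_XXX
t=11: XXXXX_
X_X_X_
X_X_XX
X_XX__
X_XX__
_X_XXX
t=12: XXXXX_
X_X_X_
__X_XX
_XXX__
__XX__
_X_XXX
t=13: XXXXX_
X_X_X_
__X_XX
_XXX__
X_XX__
X__XXX
t=14: XXXXX_
XXX_X_
XX__XX
__XX__
X_XX__
X__XXX
t=15: XXXX_X
XXX_XX
XX__XX
__XX__
X_XX__
X__XXX
t=16: XXXX_X
XXX_XX
XX__XX
__XX__
X_X___
X_X__X
t=17: XXXX_X
XXX_XX
XX__X_
__XXXX
X_X__X
X_X__X
t=18: _XXX_X
__X_XX
_X__X_
__XXXX
X_X__X
X_X__X
t=19: _XXXX_
__X_X_
_X__X_
__XXXX
X_X__X
X_X__X
t=20: _XXXX_
__X_X_
_X__X_
__XXXX
X_X___
X_X_X_
t=21: _XXXX_
__X_X_
_X__X_
__XXXX
X_____
XX_XX_
t=22: _XXXX_
__X_X_
_X__X_
__XXXX
X__X__
XXX___
t=23: _XXXXX
__X__X
_X__XX
__XXXX
X__X__
XXX___
t=24: _XXXXX
__X__X
_X__XX
___XXX
XXX___
XX____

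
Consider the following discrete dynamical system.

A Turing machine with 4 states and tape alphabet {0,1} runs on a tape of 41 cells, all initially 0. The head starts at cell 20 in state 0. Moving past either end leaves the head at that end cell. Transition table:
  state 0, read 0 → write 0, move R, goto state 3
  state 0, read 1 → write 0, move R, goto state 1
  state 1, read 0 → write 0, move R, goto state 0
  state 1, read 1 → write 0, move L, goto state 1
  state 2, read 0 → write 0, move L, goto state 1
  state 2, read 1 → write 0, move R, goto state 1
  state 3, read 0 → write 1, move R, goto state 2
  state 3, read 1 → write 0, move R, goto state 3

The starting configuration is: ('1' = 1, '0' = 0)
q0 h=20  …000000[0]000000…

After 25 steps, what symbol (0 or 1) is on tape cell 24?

0

k=0  q0 h=20  …000000[0]000000…
k=1  q3 h=21  …000000[0]000000…
k=2  q2 h=22  …000001[0]000000…
k=3  q1 h=21  …000000[1]000000…
k=4  q1 h=20  …000000[0]000000…
k=5  q0 h=21  …000000[0]000000…
k=6  q3 h=22  …000000[0]000000…
k=7  q2 h=23  …000001[0]000000…
k=8  q1 h=22  …000000[1]000000…
k=9  q1 h=21  …000000[0]000000…
k=10  q0 h=22  …000000[0]000000…
k=11  q3 h=23  …000000[0]000000…
k=12  q2 h=24  …000001[0]000000…
k=13  q1 h=23  …000000[1]000000…
k=14  q1 h=22  …000000[0]000000…
k=15  q0 h=23  …000000[0]000000…
k=16  q3 h=24  …000000[0]000000…
k=17  q2 h=25  …000001[0]000000…
k=18  q1 h=24  …000000[1]000000…
k=19  q1 h=23  …000000[0]000000…
k=20  q0 h=24  …000000[0]000000…
k=21  q3 h=25  …000000[0]000000…
k=22  q2 h=26  …000001[0]000000…
k=23  q1 h=25  …000000[1]000000…
k=24  q1 h=24  …000000[0]000000…
k=25  q0 h=25  …000000[0]000000…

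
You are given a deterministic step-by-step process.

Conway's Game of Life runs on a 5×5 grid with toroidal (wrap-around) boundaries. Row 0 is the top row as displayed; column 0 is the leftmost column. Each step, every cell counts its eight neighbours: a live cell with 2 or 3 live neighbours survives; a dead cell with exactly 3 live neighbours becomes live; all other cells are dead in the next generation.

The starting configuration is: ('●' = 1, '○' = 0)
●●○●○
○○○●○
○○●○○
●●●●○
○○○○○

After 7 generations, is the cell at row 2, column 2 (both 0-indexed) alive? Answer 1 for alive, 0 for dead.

0) ●●○●○
○○○●○
○○●○○
●●●●○
○○○○○
1) ○○●○●
○●○●●
○○○○●
○●●●○
○○○●○
2) ●○●○●
○○●○●
○●○○●
○○●●●
○●○○●
3) ○○●○●
○○●○●
○●○○●
○●●○●
○●○○○
4) ●●●○○
○●●○●
○●○○●
○●●●○
○●○○○
5) ○○○●○
○○○○●
○○○○●
○●○●○
○○○●○
6) ○○○●●
○○○●●
●○○●●
○○●●●
○○○●●
7) ●○●○○
○○●○○
●○○○○
○○●○○
●○○○○

0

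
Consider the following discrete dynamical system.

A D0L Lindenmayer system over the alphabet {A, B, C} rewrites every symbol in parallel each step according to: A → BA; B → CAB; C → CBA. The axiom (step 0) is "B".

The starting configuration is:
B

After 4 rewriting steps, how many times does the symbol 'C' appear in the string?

k=0  B
k=1  CAB
k=2  CBABACAB
k=3  CBACABBACABBACBABACAB
k=4  CBACABBACBABACABCABBACBABACABCABBACBACABBACABBACBABACAB

13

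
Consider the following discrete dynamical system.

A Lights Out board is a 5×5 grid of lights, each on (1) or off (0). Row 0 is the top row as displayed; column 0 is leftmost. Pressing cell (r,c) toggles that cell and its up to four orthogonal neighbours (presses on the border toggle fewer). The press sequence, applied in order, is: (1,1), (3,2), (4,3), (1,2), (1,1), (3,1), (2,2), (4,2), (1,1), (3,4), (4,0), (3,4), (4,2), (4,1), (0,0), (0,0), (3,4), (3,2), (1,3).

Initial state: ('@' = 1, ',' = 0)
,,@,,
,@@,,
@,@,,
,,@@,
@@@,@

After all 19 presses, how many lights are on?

k=0  ,,@,,
,@@,,
@,@,,
,,@@,
@@@,@
k=1  ,@@,,
@,,,,
@@@,,
,,@@,
@@@,@
k=2  ,@@,,
@,,,,
@@,,,
,@,,,
@@,,@
k=3  ,@@,,
@,,,,
@@,,,
,@,@,
@@@@,
k=4  ,@,,,
@@@@,
@@@,,
,@,@,
@@@@,
k=5  ,,,,,
,,,@,
@,@,,
,@,@,
@@@@,
k=6  ,,,,,
,,,@,
@@@,,
@,@@,
@,@@,
k=7  ,,,,,
,,@@,
@,,@,
@,,@,
@,@@,
k=8  ,,,,,
,,@@,
@,,@,
@,@@,
@@,,,
k=9  ,@,,,
@@,@,
@@,@,
@,@@,
@@,,,
k=10  ,@,,,
@@,@,
@@,@@
@,@,@
@@,,@
k=11  ,@,,,
@@,@,
@@,@@
,,@,@
,,,,@
k=12  ,@,,,
@@,@,
@@,@,
,,@@,
,,,,,
k=13  ,@,,,
@@,@,
@@,@,
,,,@,
,@@@,
k=14  ,@,,,
@@,@,
@@,@,
,@,@,
@,,@,
k=15  @,,,,
,@,@,
@@,@,
,@,@,
@,,@,
k=16  ,@,,,
@@,@,
@@,@,
,@,@,
@,,@,
k=17  ,@,,,
@@,@,
@@,@@
,@,,@
@,,@@
k=18  ,@,,,
@@,@,
@@@@@
,,@@@
@,@@@
k=19  ,@,@,
@@@,@
@@@,@
,,@@@
@,@@@

17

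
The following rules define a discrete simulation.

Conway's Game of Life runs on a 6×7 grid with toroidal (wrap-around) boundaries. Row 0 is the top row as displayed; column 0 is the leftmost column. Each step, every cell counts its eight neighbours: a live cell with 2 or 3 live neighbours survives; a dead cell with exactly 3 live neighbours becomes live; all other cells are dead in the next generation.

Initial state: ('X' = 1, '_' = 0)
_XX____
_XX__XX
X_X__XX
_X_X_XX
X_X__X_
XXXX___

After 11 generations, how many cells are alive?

12

gen 0: _XX____
_XX__XX
X_X__XX
_X_X_XX
X_X__X_
XXXX___
gen 1: ______X
___X_X_
___X___
___X___
_____X_
X__X__X
gen 2: X___XXX
____X__
__XX___
____X__
____X_X
X____XX
gen 3: X___X__
____X_X
___XX__
____XX_
X___X_X
_______
gen 4: _____X_
____X__
___X___
______X
____X_X
X____XX
gen 5: ____XX_
____X__
_______
_____X_
_______
X___X__
gen 6: ___XXX_
____XX_
_______
_______
_______
____XX_
gen 7: ___X__X
___X_X_
_______
_______
_______
___X_X_
gen 8: __XX_XX
____X__
_______
_______
_______
____X__
gen 9: ___X_X_
___XXX_
_______
_______
_______
___XXX_
gen 10: __X___X
___X_X_
____X__
_______
____X__
___X_X_
gen 11: __XX_XX
___XXX_
____X__
_______
____X__
___XXX_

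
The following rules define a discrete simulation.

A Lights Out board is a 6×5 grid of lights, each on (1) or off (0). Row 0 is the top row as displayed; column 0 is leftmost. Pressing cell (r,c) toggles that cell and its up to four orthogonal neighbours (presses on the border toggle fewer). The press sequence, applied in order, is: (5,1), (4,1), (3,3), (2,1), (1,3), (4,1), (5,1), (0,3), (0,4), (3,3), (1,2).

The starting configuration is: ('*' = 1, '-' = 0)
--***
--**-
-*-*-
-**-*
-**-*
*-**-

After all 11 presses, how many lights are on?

t=0: --***
--**-
-*-*-
-**-*
-**-*
*-**-
t=1: --***
--**-
-*-*-
-**-*
--*-*
-*-*-
t=2: --***
--**-
-*-*-
--*-*
**--*
---*-
t=3: --***
--**-
-*---
---*-
**-**
---*-
t=4: --***
-***-
*-*--
-*-*-
**-**
---*-
t=5: --*-*
-*--*
*-**-
-*-*-
**-**
---*-
t=6: --*-*
-*--*
*-**-
---*-
--***
-*-*-
t=7: --*-*
-*--*
*-**-
---*-
-****
*-**-
t=8: ---*-
-*-**
*-**-
---*-
-****
*-**-
t=9: ----*
-*-*-
*-**-
---*-
-****
*-**-
t=10: ----*
-*-*-
*-*--
--*-*
-**-*
*-**-
t=11: --*-*
--*--
*----
--*-*
-**-*
*-**-

12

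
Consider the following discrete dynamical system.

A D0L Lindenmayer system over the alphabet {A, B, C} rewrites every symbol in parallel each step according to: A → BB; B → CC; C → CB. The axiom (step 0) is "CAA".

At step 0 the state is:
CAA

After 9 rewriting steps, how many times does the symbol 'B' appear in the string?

515

gen 0: CAA
gen 1: CBBBBB
gen 2: CBCCCCCCCCCC
gen 3: CBCCCBCBCBCBCBCBCBCBCBCB
gen 4: CBCCCBCBCBCCCBCCCBCCCBCCCBCCCBCCCBCCCBCCCBCCCBCC
gen 5: CBCCCBCBCBCCCBCCCBCCCBCBCBCCCBCBCBCCCBCBCBCCCBCBCBCCCBCBCBCCCBCBCBCCCBCBCBCCCBCBCBCCCBCBCBCCCBCB
gen 6: CBCCCBCBCBCCCBCCCBCCCBCBCBCCCBCBCBCCCBCBCBCCCBCCCBCCCBCBCB…CBCBCCCBCCCBCCCBCBCBCCCBCCCBCCCBCBCBCCCBCCCBCCCBCBCBCCCBCC  (len 192)
gen 7: CBCCCBCBCBCCCBCCCBCCCBCBCBCCCBCBCBCCCBCBCBCCCBCCCBCCCBCBCB…CBCBCCCBCCCBCCCBCBCBCCCBCBCBCCCBCBCBCCCBCCCBCCCBCBCBCCCBCB  (len 384)
gen 8: CBCCCBCBCBCCCBCCCBCCCBCBCBCCCBCBCBCCCBCBCBCCCBCCCBCCCBCBCB…CBCBCCCBCCCBCCCBCBCBCCCBCBCBCCCBCBCBCCCBCCCBCCCBCBCBCCCBCC  (len 768)
gen 9: CBCCCBCBCBCCCBCCCBCCCBCBCBCCCBCBCBCCCBCBCBCCCBCCCBCCCBCBCB…CBCBCCCBCCCBCCCBCBCBCCCBCBCBCCCBCBCBCCCBCCCBCCCBCBCBCCCBCB  (len 1536)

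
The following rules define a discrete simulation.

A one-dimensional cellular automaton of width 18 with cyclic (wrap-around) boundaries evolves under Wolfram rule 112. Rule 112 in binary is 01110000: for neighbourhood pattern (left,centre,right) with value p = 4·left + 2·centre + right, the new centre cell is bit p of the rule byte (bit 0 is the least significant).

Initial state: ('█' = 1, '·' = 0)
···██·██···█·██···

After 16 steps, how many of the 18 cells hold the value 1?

7

step 0: ···██·██···█·██···
step 1: ····██·██···█·██··
step 2: ·····██·██···█·██·
step 3: ······██·██···█·██
step 4: █······██·██···█·█
step 5: ██······██·██···█·
step 6: ·██······██·██···█
step 7: █·██······██·██···
step 8: ·█·██······██·██··
step 9: ··█·██······██·██·
step 10: ···█·██······██·██
step 11: █···█·██······██·█
step 12: ██···█·██······██·
step 13: ·██···█·██······██
step 14: █·██···█·██······█
step 15: ██·██···█·██······
step 16: ·██·██···█·██·····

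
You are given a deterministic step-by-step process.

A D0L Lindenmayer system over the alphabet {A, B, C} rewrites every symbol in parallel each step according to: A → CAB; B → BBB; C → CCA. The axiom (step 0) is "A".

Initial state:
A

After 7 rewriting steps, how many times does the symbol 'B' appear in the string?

1577

gen 0: A
gen 1: CAB
gen 2: CCACABBBB
gen 3: CCACCACABCCACABBBBBBBBBBBBB
gen 4: CCACCACABCCACCACABCCACABBBBCCACCACABCCACABBBBBBBBBBBBBBBBBBBBBBBBBBBBBBBBBBBBBBBB
gen 5: CCACCACABCCACCACABCCACABBBBCCACCACABCCACCACABCCACABBBBCCAC…BBBBBBBBBBBBBBBBBBBBBBBBBBBBBBBBBBBBBBBBBBBBBBBBBBBBBBBBBB  (len 243)
gen 6: CCACCACABCCACCACABCCACABBBBCCACCACABCCACCACABCCACABBBBCCAC…BBBBBBBBBBBBBBBBBBBBBBBBBBBBBBBBBBBBBBBBBBBBBBBBBBBBBBBBBB  (len 729)
gen 7: CCACCACABCCACCACABCCACABBBBCCACCACABCCACCACABCCACABBBBCCAC…BBBBBBBBBBBBBBBBBBBBBBBBBBBBBBBBBBBBBBBBBBBBBBBBBBBBBBBBBB  (len 2187)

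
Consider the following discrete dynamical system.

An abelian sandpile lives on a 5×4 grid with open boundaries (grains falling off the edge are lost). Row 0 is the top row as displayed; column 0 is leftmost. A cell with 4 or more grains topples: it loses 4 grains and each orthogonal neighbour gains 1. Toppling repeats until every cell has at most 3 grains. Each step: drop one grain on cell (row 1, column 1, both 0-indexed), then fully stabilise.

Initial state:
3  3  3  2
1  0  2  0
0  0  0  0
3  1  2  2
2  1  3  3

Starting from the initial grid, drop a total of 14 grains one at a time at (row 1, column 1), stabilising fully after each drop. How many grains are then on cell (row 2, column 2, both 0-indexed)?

k=0  3  3  3  2
1  0  2  0
0  0  0  0
3  1  2  2
2  1  3  3
k=1  3  3  3  2
1  1  2  0
0  0  0  0
3  1  2  2
2  1  3  3
k=2  3  3  3  2
1  2  2  0
0  0  0  0
3  1  2  2
2  1  3  3
k=3  3  3  3  2
1  3  2  0
0  0  0  0
3  1  2  2
2  1  3  3
k=4  0  2  1  3
3  2  0  1
0  1  1  0
3  1  2  2
2  1  3  3
k=5  0  2  1  3
3  3  0  1
0  1  1  0
3  1  2  2
2  1  3  3
k=6  1  3  1  3
0  1  1  1
1  2  1  0
3  1  2  2
2  1  3  3
k=7  1  3  1  3
0  2  1  1
1  2  1  0
3  1  2  2
2  1  3  3
k=8  1  3  1  3
0  3  1  1
1  2  1  0
3  1  2  2
2  1  3  3
k=9  2  0  2  3
1  1  2  1
1  3  1  0
3  1  2  2
2  1  3  3
k=10  2  0  2  3
1  2  2  1
1  3  1  0
3  1  2  2
2  1  3  3
k=11  2  0  2  3
1  3  2  1
1  3  1  0
3  1  2  2
2  1  3  3
k=12  2  1  2  3
2  1  3  1
2  0  2  0
3  2  2  2
2  1  3  3
k=13  2  1  2  3
2  2  3  1
2  0  2  0
3  2  2  2
2  1  3  3
k=14  2  1  2  3
2  3  3  1
2  0  2  0
3  2  2  2
2  1  3  3

2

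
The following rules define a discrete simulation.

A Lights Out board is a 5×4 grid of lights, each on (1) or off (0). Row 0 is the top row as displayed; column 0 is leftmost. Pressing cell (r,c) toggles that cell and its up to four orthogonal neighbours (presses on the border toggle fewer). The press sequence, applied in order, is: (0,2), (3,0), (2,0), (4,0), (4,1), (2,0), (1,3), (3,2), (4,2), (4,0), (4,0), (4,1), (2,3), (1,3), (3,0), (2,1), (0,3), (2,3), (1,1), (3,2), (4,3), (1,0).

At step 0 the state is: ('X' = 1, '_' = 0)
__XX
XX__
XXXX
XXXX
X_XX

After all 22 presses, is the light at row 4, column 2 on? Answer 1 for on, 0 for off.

1

[0] __XX
XX__
XXXX
XXXX
X_XX
[1] _X__
XXX_
XXXX
XXXX
X_XX
[2] _X__
XXX_
_XXX
__XX
__XX
[3] _X__
_XX_
X_XX
X_XX
__XX
[4] _X__
_XX_
X_XX
__XX
XXXX
[5] _X__
_XX_
X_XX
_XXX
___X
[6] _X__
XXX_
_XXX
XXXX
___X
[7] _X_X
XX_X
_XX_
XXXX
___X
[8] _X_X
XX_X
_X__
X___
__XX
[9] _X_X
XX_X
_X__
X_X_
_X__
[10] _X_X
XX_X
_X__
__X_
X___
[11] _X_X
XX_X
_X__
X_X_
_X__
[12] _X_X
XX_X
_X__
XXX_
X_X_
[13] _X_X
XX__
_XXX
XXXX
X_X_
[14] _X__
XXXX
_XX_
XXXX
X_X_
[15] _X__
XXXX
XXX_
__XX
__X_
[16] _X__
X_XX
____
_XXX
__X_
[17] _XXX
X_X_
____
_XXX
__X_
[18] _XXX
X_XX
__XX
_XX_
__X_
[19] __XX
_X_X
_XXX
_XX_
__X_
[20] __XX
_X_X
_X_X
___X
____
[21] __XX
_X_X
_X_X
____
__XX
[22] X_XX
X__X
XX_X
____
__XX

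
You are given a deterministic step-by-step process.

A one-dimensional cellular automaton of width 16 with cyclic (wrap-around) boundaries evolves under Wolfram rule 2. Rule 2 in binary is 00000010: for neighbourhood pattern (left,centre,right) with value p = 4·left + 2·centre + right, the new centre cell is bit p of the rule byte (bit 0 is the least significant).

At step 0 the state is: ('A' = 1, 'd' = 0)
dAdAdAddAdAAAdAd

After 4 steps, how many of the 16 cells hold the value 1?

2

step 0: dAdAdAddAdAAAdAd
step 1: AddddddAdddddddd
step 2: ddddddAddddddddA
step 3: dddddAddddddddAd
step 4: ddddAddddddddAdd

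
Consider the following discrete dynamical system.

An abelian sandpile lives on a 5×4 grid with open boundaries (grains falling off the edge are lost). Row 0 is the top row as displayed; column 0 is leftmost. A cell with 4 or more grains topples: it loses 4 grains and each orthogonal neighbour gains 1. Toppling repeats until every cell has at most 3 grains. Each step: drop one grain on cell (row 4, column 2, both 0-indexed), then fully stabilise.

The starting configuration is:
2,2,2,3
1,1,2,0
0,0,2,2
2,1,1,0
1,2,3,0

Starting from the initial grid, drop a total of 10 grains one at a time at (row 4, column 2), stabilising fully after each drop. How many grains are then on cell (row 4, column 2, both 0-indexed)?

3

0) 2,2,2,3
1,1,2,0
0,0,2,2
2,1,1,0
1,2,3,0
1) 2,2,2,3
1,1,2,0
0,0,2,2
2,1,2,0
1,3,0,1
2) 2,2,2,3
1,1,2,0
0,0,2,2
2,1,2,0
1,3,1,1
3) 2,2,2,3
1,1,2,0
0,0,2,2
2,1,2,0
1,3,2,1
4) 2,2,2,3
1,1,2,0
0,0,2,2
2,1,2,0
1,3,3,1
5) 2,2,2,3
1,1,2,0
0,0,2,2
2,2,3,0
2,0,1,2
6) 2,2,2,3
1,1,2,0
0,0,2,2
2,2,3,0
2,0,2,2
7) 2,2,2,3
1,1,2,0
0,0,2,2
2,2,3,0
2,0,3,2
8) 2,2,2,3
1,1,2,0
0,0,3,2
2,3,0,1
2,1,1,3
9) 2,2,2,3
1,1,2,0
0,0,3,2
2,3,0,1
2,1,2,3
10) 2,2,2,3
1,1,2,0
0,0,3,2
2,3,0,1
2,1,3,3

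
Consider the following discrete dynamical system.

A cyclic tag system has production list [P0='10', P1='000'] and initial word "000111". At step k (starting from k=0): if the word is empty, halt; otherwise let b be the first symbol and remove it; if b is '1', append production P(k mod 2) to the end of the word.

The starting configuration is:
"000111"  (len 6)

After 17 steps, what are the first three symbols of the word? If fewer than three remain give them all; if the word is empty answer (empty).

(empty)

0) "000111"  (len 6)
1) "00111"  (len 5)
2) "0111"  (len 4)
3) "111"  (len 3)
4) "11000"  (len 5)
5) "100010"  (len 6)
6) "00010000"  (len 8)
7) "0010000"  (len 7)
8) "010000"  (len 6)
9) "10000"  (len 5)
10) "0000000"  (len 7)
11) "000000"  (len 6)
12) "00000"  (len 5)
13) "0000"  (len 4)
14) "000"  (len 3)
15) "00"  (len 2)
16) "0"  (len 1)
17) (halted — word empty)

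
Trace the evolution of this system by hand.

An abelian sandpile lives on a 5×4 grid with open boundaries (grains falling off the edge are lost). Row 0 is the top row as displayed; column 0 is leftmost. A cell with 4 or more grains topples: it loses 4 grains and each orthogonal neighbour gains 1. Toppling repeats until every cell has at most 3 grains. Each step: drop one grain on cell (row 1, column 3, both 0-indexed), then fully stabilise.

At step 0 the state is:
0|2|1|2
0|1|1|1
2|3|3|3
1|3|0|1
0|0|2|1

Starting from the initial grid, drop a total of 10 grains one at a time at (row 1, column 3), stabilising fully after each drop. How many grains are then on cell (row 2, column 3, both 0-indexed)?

[0] 0|2|1|2
0|1|1|1
2|3|3|3
1|3|0|1
0|0|2|1
[1] 0|2|1|2
0|1|1|2
2|3|3|3
1|3|0|1
0|0|2|1
[2] 0|2|1|2
0|1|1|3
2|3|3|3
1|3|0|1
0|0|2|1
[3] 0|2|1|3
0|2|3|1
3|1|1|1
2|0|2|2
0|1|2|1
[4] 0|2|1|3
0|2|3|2
3|1|1|1
2|0|2|2
0|1|2|1
[5] 0|2|1|3
0|2|3|3
3|1|1|1
2|0|2|2
0|1|2|1
[6] 0|2|3|0
0|3|0|2
3|1|2|2
2|0|2|2
0|1|2|1
[7] 0|2|3|0
0|3|0|3
3|1|2|2
2|0|2|2
0|1|2|1
[8] 0|2|3|1
0|3|1|0
3|1|2|3
2|0|2|2
0|1|2|1
[9] 0|2|3|1
0|3|1|1
3|1|2|3
2|0|2|2
0|1|2|1
[10] 0|2|3|1
0|3|1|2
3|1|2|3
2|0|2|2
0|1|2|1

3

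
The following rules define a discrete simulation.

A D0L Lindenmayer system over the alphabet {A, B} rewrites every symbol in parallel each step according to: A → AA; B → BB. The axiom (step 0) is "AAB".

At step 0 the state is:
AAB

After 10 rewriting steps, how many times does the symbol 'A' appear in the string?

step 0: AAB
step 1: AAAABB
step 2: AAAAAAAABBBB
step 3: AAAAAAAAAAAAAAAABBBBBBBB
step 4: AAAAAAAAAAAAAAAAAAAAAAAAAAAAAAAABBBBBBBBBBBBBBBB
step 5: AAAAAAAAAAAAAAAAAAAAAAAAAAAAAAAAAAAAAAAAAAAAAAAAAAAAAAAAAAAAAAAABBBBBBBBBBBBBBBBBBBBBBBBBBBBBBBB
step 6: AAAAAAAAAAAAAAAAAAAAAAAAAAAAAAAAAAAAAAAAAAAAAAAAAAAAAAAAAA…BBBBBBBBBBBBBBBBBBBBBBBBBBBBBBBBBBBBBBBBBBBBBBBBBBBBBBBBBB  (len 192)
step 7: AAAAAAAAAAAAAAAAAAAAAAAAAAAAAAAAAAAAAAAAAAAAAAAAAAAAAAAAAA…BBBBBBBBBBBBBBBBBBBBBBBBBBBBBBBBBBBBBBBBBBBBBBBBBBBBBBBBBB  (len 384)
step 8: AAAAAAAAAAAAAAAAAAAAAAAAAAAAAAAAAAAAAAAAAAAAAAAAAAAAAAAAAA…BBBBBBBBBBBBBBBBBBBBBBBBBBBBBBBBBBBBBBBBBBBBBBBBBBBBBBBBBB  (len 768)
step 9: AAAAAAAAAAAAAAAAAAAAAAAAAAAAAAAAAAAAAAAAAAAAAAAAAAAAAAAAAA…BBBBBBBBBBBBBBBBBBBBBBBBBBBBBBBBBBBBBBBBBBBBBBBBBBBBBBBBBB  (len 1536)
step 10: AAAAAAAAAAAAAAAAAAAAAAAAAAAAAAAAAAAAAAAAAAAAAAAAAAAAAAAAAA…BBBBBBBBBBBBBBBBBBBBBBBBBBBBBBBBBBBBBBBBBBBBBBBBBBBBBBBBBB  (len 3072)

2048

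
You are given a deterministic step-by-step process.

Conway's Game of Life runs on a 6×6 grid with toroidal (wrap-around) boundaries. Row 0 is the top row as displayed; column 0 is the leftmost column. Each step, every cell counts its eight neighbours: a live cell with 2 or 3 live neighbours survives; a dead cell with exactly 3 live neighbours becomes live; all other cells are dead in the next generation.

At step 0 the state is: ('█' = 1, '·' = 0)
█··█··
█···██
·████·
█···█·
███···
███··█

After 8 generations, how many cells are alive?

t=0: █··█··
█···██
·████·
█···█·
███···
███··█
t=1: ··██··
█·····
·██···
█···█·
··██··
···█·█
t=2: ··███·
···█··
██···█
······
··██·█
······
t=3: ··███·
██·█·█
█·····
·██·██
······
······
t=4: ██████
██·█·█
···█··
██···█
······
···█··
t=5: ······
······
······
█·····
█·····
██·█·█
t=6: █·····
······
······
······
······
██···█
t=7: ██···█
······
······
······
█·····
██···█
t=8: ·█···█
█·····
······
······
██···█
······

6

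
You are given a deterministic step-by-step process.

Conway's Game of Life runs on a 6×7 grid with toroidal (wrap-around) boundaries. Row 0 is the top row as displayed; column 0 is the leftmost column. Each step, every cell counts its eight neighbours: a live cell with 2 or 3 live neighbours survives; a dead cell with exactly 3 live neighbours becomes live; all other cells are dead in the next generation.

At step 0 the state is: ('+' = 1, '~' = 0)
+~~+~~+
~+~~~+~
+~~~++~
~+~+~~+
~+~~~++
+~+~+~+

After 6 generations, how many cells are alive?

19

t=0: +~~+~~+
~+~~~+~
+~~~++~
~+~+~~+
~+~~~++
+~+~+~+
t=1: ~~+++~~
~+~~~+~
+++~++~
~++~~~~
~+~++~~
~~+++~~
t=2: ~+~~~+~
+~~~~++
+~~++++
~~~~~+~
~+~~+~~
~+~~~+~
t=3: ~+~~++~
~+~~~~~
+~~~~~~
+~~+~~~
~~~~++~
+++~++~
t=4: ~~~++++
++~~~~~
++~~~~~
~~~~+~+
+~+~~+~
+++~~~~
t=5: ~~~++++
~++~++~
~+~~~~+
~~~~~++
+~++~+~
+~+~~~~
t=6: +~~~~~+
~++~~~~
~++~+~+
~++~++~
+~++++~
+~+~~~~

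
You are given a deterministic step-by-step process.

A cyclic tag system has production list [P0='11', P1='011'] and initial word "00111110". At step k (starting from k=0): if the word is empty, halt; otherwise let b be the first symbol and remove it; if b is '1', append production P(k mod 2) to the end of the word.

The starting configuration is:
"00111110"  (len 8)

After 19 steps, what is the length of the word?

t=0: "00111110"  (len 8)
t=1: "0111110"  (len 7)
t=2: "111110"  (len 6)
t=3: "1111011"  (len 7)
t=4: "111011011"  (len 9)
t=5: "1101101111"  (len 10)
t=6: "101101111011"  (len 12)
t=7: "0110111101111"  (len 13)
t=8: "110111101111"  (len 12)
t=9: "1011110111111"  (len 13)
t=10: "011110111111011"  (len 15)
t=11: "11110111111011"  (len 14)
t=12: "1110111111011011"  (len 16)
t=13: "11011111101101111"  (len 17)
t=14: "1011111101101111011"  (len 19)
t=15: "01111110110111101111"  (len 20)
t=16: "1111110110111101111"  (len 19)
t=17: "11111011011110111111"  (len 20)
t=18: "1111011011110111111011"  (len 22)
t=19: "11101101111011111101111"  (len 23)

23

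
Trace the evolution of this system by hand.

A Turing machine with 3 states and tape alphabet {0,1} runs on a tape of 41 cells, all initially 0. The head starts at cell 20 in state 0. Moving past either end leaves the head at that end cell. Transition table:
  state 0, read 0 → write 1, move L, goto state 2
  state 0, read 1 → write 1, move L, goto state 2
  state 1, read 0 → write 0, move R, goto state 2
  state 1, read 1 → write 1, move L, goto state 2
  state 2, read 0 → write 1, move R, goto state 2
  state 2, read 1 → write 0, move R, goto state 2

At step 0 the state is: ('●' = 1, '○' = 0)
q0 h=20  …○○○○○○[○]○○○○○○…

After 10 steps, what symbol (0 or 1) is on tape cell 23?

1

0) q0 h=20  …○○○○○○[○]○○○○○○…
1) q2 h=19  …○○○○○○[○]●○○○○○…
2) q2 h=20  …○○○○○●[●]○○○○○○…
3) q2 h=21  …○○○○●○[○]○○○○○○…
4) q2 h=22  …○○○●○●[○]○○○○○○…
5) q2 h=23  …○○●○●●[○]○○○○○○…
6) q2 h=24  …○●○●●●[○]○○○○○○…
7) q2 h=25  …●○●●●●[○]○○○○○○…
8) q2 h=26  …○●●●●●[○]○○○○○○…
9) q2 h=27  …●●●●●●[○]○○○○○○…
10) q2 h=28  …●●●●●●[○]○○○○○○…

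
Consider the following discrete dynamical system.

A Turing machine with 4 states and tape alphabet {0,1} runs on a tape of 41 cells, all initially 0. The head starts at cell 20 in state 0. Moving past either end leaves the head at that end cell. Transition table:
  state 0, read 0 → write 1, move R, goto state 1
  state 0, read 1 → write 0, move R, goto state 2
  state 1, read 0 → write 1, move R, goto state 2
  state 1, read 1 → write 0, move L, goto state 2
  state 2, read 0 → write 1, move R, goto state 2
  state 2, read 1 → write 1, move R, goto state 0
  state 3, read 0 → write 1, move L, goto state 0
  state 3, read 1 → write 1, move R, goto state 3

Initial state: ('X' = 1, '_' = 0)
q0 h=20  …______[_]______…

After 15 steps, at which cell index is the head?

k=0  q0 h=20  …______[_]______…
k=1  q1 h=21  …_____X[_]______…
k=2  q2 h=22  …____XX[_]______…
k=3  q2 h=23  …___XXX[_]______…
k=4  q2 h=24  …__XXXX[_]______…
k=5  q2 h=25  …_XXXXX[_]______…
k=6  q2 h=26  …XXXXXX[_]______…
k=7  q2 h=27  …XXXXXX[_]______…
k=8  q2 h=28  …XXXXXX[_]______…
k=9  q2 h=29  …XXXXXX[_]______…
k=10  q2 h=30  …XXXXXX[_]______…
k=11  q2 h=31  …XXXXXX[_]______…
k=12  q2 h=32  …XXXXXX[_]______…
k=13  q2 h=33  …XXXXXX[_]______…
k=14  q2 h=34  …XXXXXX[_]______|
k=15  q2 h=35  …XXXXXX[_]_____|

35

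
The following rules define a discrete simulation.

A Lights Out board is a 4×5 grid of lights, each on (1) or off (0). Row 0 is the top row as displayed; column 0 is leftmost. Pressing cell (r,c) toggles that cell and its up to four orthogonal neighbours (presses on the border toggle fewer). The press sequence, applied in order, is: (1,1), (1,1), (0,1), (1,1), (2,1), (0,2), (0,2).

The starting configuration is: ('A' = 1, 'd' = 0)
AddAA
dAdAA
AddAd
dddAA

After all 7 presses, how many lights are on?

12

k=0  AddAA
dAdAA
AddAd
dddAA
k=1  AAdAA
AdAAA
AAdAd
dddAA
k=2  AddAA
dAdAA
AddAd
dddAA
k=3  dAAAA
dddAA
AddAd
dddAA
k=4  ddAAA
AAAAA
AAdAd
dddAA
k=5  ddAAA
AdAAA
ddAAd
dAdAA
k=6  dAddA
AddAA
ddAAd
dAdAA
k=7  ddAAA
AdAAA
ddAAd
dAdAA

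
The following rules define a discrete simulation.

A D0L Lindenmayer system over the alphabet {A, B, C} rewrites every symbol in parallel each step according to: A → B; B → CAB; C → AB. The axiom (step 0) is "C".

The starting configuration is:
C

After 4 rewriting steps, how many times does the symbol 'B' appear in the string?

9

[0] C
[1] AB
[2] BCAB
[3] CABABBCAB
[4] ABBCABBCABCABABBCAB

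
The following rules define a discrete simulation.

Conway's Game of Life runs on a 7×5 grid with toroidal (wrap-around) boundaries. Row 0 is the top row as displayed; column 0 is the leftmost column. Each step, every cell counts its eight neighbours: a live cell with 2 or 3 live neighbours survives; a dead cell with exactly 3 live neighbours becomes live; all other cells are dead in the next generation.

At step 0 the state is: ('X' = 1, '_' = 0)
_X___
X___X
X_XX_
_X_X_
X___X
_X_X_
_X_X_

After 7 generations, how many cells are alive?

[0] _X___
X___X
X_XX_
_X_X_
X___X
_X_X_
_X_X_
[1] _XX_X
X_XXX
X_XX_
_X_X_
XX_XX
_X_X_
XX___
[2] _____
_____
X____
_____
_X_X_
___X_
___XX
[3] _____
_____
_____
_____
__X__
___X_
___XX
[4] _____
_____
_____
_____
_____
__XXX
___XX
[5] _____
_____
_____
_____
___X_
__X_X
__X_X
[6] _____
_____
_____
_____
___X_
__X_X
_____
[7] _____
_____
_____
_____
___X_
___X_
_____

2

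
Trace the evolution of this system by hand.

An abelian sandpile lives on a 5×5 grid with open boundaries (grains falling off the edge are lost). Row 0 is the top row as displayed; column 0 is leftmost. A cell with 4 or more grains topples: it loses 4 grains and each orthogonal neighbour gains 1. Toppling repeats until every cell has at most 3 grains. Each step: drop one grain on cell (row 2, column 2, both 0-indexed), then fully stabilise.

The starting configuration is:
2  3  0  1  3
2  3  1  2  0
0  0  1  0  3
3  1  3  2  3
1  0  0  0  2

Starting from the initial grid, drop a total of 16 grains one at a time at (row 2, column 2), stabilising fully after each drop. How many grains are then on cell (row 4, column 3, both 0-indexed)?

1

k=0  2  3  0  1  3
2  3  1  2  0
0  0  1  0  3
3  1  3  2  3
1  0  0  0  2
k=1  2  3  0  1  3
2  3  1  2  0
0  0  2  0  3
3  1  3  2  3
1  0  0  0  2
k=2  2  3  0  1  3
2  3  1  2  0
0  0  3  0  3
3  1  3  2  3
1  0  0  0  2
k=3  2  3  0  1  3
2  3  2  2  0
0  1  1  1  3
3  2  0  3  3
1  0  1  0  2
k=4  2  3  0  1  3
2  3  2  2  0
0  1  2  1  3
3  2  0  3  3
1  0  1  0  2
k=5  2  3  0  1  3
2  3  2  2  0
0  1  3  1  3
3  2  0  3  3
1  0  1  0  2
k=6  2  3  0  1  3
2  3  3  2  0
0  2  0  2  3
3  2  1  3  3
1  0  1  0  2
k=7  2  3  0  1  3
2  3  3  2  0
0  2  1  2  3
3  2  1  3  3
1  0  1  0  2
k=8  2  3  0  1  3
2  3  3  2  0
0  2  2  2  3
3  2  1  3  3
1  0  1  0  2
k=9  2  3  0  1  3
2  3  3  2  0
0  2  3  2  3
3  2  1  3  3
1  0  1  0  2
k=10  3  0  2  1  3
3  2  1  3  0
1  0  2  3  3
3  3  2  3  3
1  0  1  0  2
k=11  3  0  2  1  3
3  2  1  3  0
1  0  3  3  3
3  3  2  3  3
1  0  1  0  2
k=12  3  0  2  2  3
3  2  3  0  2
2  2  2  3  1
0  1  1  2  1
2  1  2  1  3
k=13  3  0  2  2  3
3  2  3  0  2
2  2  3  3  1
0  1  1  2  1
2  1  2  1  3
k=14  3  0  3  2  3
3  3  0  2  2
2  3  2  0  2
0  1  2  3  1
2  1  2  1  3
k=15  3  0  3  2  3
3  3  0  2  2
2  3  3  0  2
0  1  2  3  1
2  1  2  1  3
k=16  0  2  3  2  3
2  1  2  2  2
0  2  1  1  2
1  2  3  3  1
2  1  2  1  3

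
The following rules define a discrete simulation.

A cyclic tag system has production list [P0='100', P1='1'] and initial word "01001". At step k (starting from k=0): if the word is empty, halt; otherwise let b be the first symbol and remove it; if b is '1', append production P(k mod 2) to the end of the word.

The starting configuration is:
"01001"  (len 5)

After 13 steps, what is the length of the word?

gen 0: "01001"  (len 5)
gen 1: "1001"  (len 4)
gen 2: "0011"  (len 4)
gen 3: "011"  (len 3)
gen 4: "11"  (len 2)
gen 5: "1100"  (len 4)
gen 6: "1001"  (len 4)
gen 7: "001100"  (len 6)
gen 8: "01100"  (len 5)
gen 9: "1100"  (len 4)
gen 10: "1001"  (len 4)
gen 11: "001100"  (len 6)
gen 12: "01100"  (len 5)
gen 13: "1100"  (len 4)

4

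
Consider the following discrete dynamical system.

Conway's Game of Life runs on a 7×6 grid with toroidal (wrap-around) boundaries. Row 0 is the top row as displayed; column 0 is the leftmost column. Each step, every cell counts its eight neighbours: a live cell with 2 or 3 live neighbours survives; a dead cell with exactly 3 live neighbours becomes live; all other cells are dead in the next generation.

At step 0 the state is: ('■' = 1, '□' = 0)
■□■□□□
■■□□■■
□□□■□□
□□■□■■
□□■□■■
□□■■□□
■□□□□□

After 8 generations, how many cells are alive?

0) ■□■□□□
■■□□■■
□□□■□□
□□■□■■
□□■□■■
□□■■□□
■□□□□□
1) □□□□□□
■■■■■■
□■■■□□
□□■□□■
□■■□□■
□■■■■■
□□■■□□
2) ■□□□□■
■□□□■■
□□□□□□
□□□□■□
□□□□□■
□□□□□■
□■□□□□
3) □■□□■□
■□□□■□
□□□□■□
□□□□□□
□□□□■■
■□□□□□
□□□□□■
4) ■□□□■□
□□□■■□
□□□□□■
□□□□■■
□□□□□■
■□□□■□
■□□□□■
5) ■□□■■□
□□□■■□
□□□■□■
■□□□■■
■□□□□□
■□□□■□
■■□□■□
6) ■■■□□□
□□■□□□
■□□■□□
■□□□■□
■■□□■□
■□□□□□
■■□□■□
7) ■□■■□■
■□■■□□
□■□■□■
■□□■■□
■■□□□□
□□□□□□
□□■□□□
8) ■□□□■■
□□□□□□
□■□□□■
□□□■■□
■■□□□■
□■□□□□
□■■■□□

14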